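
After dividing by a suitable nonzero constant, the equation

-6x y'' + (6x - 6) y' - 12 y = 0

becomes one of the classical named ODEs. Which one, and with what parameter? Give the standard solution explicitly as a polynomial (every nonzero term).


All three coefficients share the factor -6; dividing through by -6 gives  x y'' + (1 - x) y' + 2 y = 0.
This matches the Laguerre equation x y'' + (1 - x) y' + n y = 0 with n = 2; the polynomial solution is L_2(x).
With y = sum_k a_k x^k, matching x^k gives (k+1)k a_{k+1} + (k+1) a_{k+1} - k a_k + n a_k = 0, i.e. (k+1)^2 a_{k+1} = (k - n) a_k = (k - 2) a_k. The right side vanishes at k = 2, so the series terminates at degree 2.
Standard normalization L_n(0) = 1 gives a_0 = 1. Work upward with a_{k+1} = (k - 2) a_k / (k+1)^2:
  a_1 = (0 - 2)(1) / 1^2 = -2/1 = -2
  a_2 = (1 - 2)(-2) / 2^2 = 2/4 = 1/2
Hence L_2(x) = x^2/2 - 2 x + 1.

L_2(x); series = x^2/2 - 2 x + 1


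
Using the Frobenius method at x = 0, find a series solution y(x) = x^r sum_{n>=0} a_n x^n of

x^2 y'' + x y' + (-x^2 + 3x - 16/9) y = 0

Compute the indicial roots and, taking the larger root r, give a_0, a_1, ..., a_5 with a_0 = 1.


Write in Frobenius form y'' + (p(x)/x) y' + (q(x)/x^2) y = 0:
  p(x) = 1,  q(x) = -x^2 + 3x - 16/9.
Indicial equation: r(r-1) + (1) r + (-16/9) = 0 -> roots r_1 = 4/3, r_2 = -4/3.
Take r = r_1 = 4/3. Let y(x) = x^r sum_{n>=0} a_n x^n with a_0 = 1.
Substitute y = x^r sum a_n x^n and match x^{r+n}. The recurrence is
  D(n) a_n + 3 a_{n-1} - 1 a_{n-2} = 0,  where D(n) = (r+n)(r+n-1) + (1)(r+n) + (-16/9).
  a_n = [-3 a_{n-1} + 1 a_{n-2}] / D(n).
Since the indicial polynomial factors as (r - r_1)(r - r_2), D(n) = (r_1 + n - r_1)(r_1 + n - r_2) = n(n + 8/3).
Evaluating step by step (a_0 = 1):
  n = 1: D(1) = 1(1 + 8/3) = 11/3; numerator = -3(1) = -3; a_1 = (-3)/(11/3) = -9/11
  n = 2: D(2) = 2(2 + 8/3) = 28/3; numerator = -3(-9/11) + 1(1) = 38/11; a_2 = (38/11)/(28/3) = 57/154
  n = 3: D(3) = 3(3 + 8/3) = 17; numerator = -3(57/154) + 1(-9/11) = -27/14; a_3 = (-27/14)/(17) = -27/238
  n = 4: D(4) = 4(4 + 8/3) = 80/3; numerator = -3(-27/238) + 1(57/154) = 930/1309; a_4 = (930/1309)/(80/3) = 279/10472
  n = 5: D(5) = 5(5 + 8/3) = 115/3; numerator = -3(279/10472) + 1(-27/238) = -2025/10472; a_5 = (-2025/10472)/(115/3) = -1215/240856

r = 4/3; a_0 = 1; a_1 = -9/11; a_2 = 57/154; a_3 = -27/238; a_4 = 279/10472; a_5 = -1215/240856


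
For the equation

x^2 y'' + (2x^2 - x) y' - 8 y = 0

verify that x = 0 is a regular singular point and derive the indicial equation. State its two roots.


Divide by x^2 to reach normal form y'' + P_1(x) y' + P_2(x) y = 0 with P_1(x) = 2 - 1/x and P_2(x) = -8/x^2.
x = 0 is a singular point because the y'-coefficient 2 - 1/x has a pole at x = 0 and the y-coefficient -8/x^2 has a pole at x = 0.
It is a regular singular point because x P_1(x) = p(x) = 2x - 1 and x^2 P_2(x) = q(x) = -8 are polynomials, hence analytic at x = 0.
p(0) = -1,  q(0) = -8.
Indicial equation: r(r-1) + p(0) r + q(0) = 0, i.e. r^2 + (p(0) - 1) r + q(0) = 0, i.e. r^2 - 2 r - 8 = 0.
Discriminant: (-2)^2 - 4(-8) = 36, so r = (2 ± 6)/2.
Solving: r_1 = 4, r_2 = -2.

indicial: r^2 - 2 r - 8 = 0; roots r_1 = 4, r_2 = -2


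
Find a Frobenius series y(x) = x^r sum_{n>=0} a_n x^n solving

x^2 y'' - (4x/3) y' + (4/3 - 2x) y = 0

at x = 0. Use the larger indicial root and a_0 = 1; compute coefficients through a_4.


Write in Frobenius form y'' + (p(x)/x) y' + (q(x)/x^2) y = 0:
  p(x) = -4/3,  q(x) = 4/3 - 2x.
Indicial equation: r(r-1) + (-4/3) r + (4/3) = 0 -> roots r_1 = 4/3, r_2 = 1.
Take r = r_1 = 4/3. Let y(x) = x^r sum_{n>=0} a_n x^n with a_0 = 1.
Substitute y = x^r sum a_n x^n and match x^{r+n}. The recurrence is
  D(n) a_n - 2 a_{n-1} = 0,  where D(n) = (r+n)(r+n-1) + (-4/3)(r+n) + (4/3).
  a_n = 2 / D(n) * a_{n-1}.
Since the indicial polynomial factors as (r - r_1)(r - r_2), D(n) = (r_1 + n - r_1)(r_1 + n - r_2) = n(n + 1/3).
Evaluating step by step (a_0 = 1):
  n = 1: D(1) = 1(1 + 1/3) = 4/3; numerator = 2(1) = 2; a_1 = (2)/(4/3) = 3/2
  n = 2: D(2) = 2(2 + 1/3) = 14/3; numerator = 2(3/2) = 3; a_2 = (3)/(14/3) = 9/14
  n = 3: D(3) = 3(3 + 1/3) = 10; numerator = 2(9/14) = 9/7; a_3 = (9/7)/(10) = 9/70
  n = 4: D(4) = 4(4 + 1/3) = 52/3; numerator = 2(9/70) = 9/35; a_4 = (9/35)/(52/3) = 27/1820

r = 4/3; a_0 = 1; a_1 = 3/2; a_2 = 9/14; a_3 = 9/70; a_4 = 27/1820


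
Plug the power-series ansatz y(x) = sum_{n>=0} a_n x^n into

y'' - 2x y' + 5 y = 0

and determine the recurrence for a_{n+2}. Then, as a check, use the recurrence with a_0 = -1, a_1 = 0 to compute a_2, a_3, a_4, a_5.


Substitute y = sum_n a_n x^n.
y''(x) has coefficient (n+2)(n+1) a_{n+2} at x^n;
-2 x y'(x) has coefficient -2 n a_n at x^n (shift);
5 y(x) has coefficient 5 a_n at x^n.
Matching x^n: (n+2)(n+1) a_{n+2} + (-2n + 5) a_n = 0.
Thus a_{n+2} = (2n - 5) / ((n+1)(n+2)) * a_n.

Check with a_0 = -1, a_1 = 0 (apply the recurrence for n = 0, 1, 2, 3): a_0 = -1, a_1 = 0, a_2 = 5/2, a_3 = 0, a_4 = -5/24, a_5 = 0.

a_(n+2) = (2n - 5) / ((n+1)(n+2)) * a_n; check: a_0 = -1, a_1 = 0, a_2 = 5/2, a_3 = 0, a_4 = -5/24, a_5 = 0


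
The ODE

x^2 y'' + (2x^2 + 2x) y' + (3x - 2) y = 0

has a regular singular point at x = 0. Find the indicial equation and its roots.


Divide by x^2 to reach normal form y'' + P_1(x) y' + P_2(x) y = 0 with P_1(x) = 2 + 2/x and P_2(x) = 3/x - 2/x^2.
x = 0 is a singular point because the y'-coefficient 2 + 2/x has a pole at x = 0 and the y-coefficient 3/x - 2/x^2 has a pole at x = 0.
It is a regular singular point because x P_1(x) = p(x) = 2x + 2 and x^2 P_2(x) = q(x) = 3x - 2 are polynomials, hence analytic at x = 0.
p(0) = 2,  q(0) = -2.
Indicial equation: r(r-1) + p(0) r + q(0) = 0, i.e. r^2 + (p(0) - 1) r + q(0) = 0, i.e. r^2 + 1 r - 2 = 0.
Discriminant: (1)^2 - 4(-2) = 9, so r = (-1 ± 3)/2.
Solving: r_1 = 1, r_2 = -2.

indicial: r^2 + 1 r - 2 = 0; roots r_1 = 1, r_2 = -2


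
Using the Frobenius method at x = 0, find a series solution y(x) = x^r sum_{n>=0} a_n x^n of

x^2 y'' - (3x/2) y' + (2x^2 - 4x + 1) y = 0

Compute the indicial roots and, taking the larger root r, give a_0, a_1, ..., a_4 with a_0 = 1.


Write in Frobenius form y'' + (p(x)/x) y' + (q(x)/x^2) y = 0:
  p(x) = -3/2,  q(x) = 2x^2 - 4x + 1.
Indicial equation: r(r-1) + (-3/2) r + (1) = 0 -> roots r_1 = 2, r_2 = 1/2.
Take r = r_1 = 2. Let y(x) = x^r sum_{n>=0} a_n x^n with a_0 = 1.
Substitute y = x^r sum a_n x^n and match x^{r+n}. The recurrence is
  D(n) a_n - 4 a_{n-1} + 2 a_{n-2} = 0,  where D(n) = (r+n)(r+n-1) + (-3/2)(r+n) + (1).
  a_n = [4 a_{n-1} - 2 a_{n-2}] / D(n).
Since the indicial polynomial factors as (r - r_1)(r - r_2), D(n) = (r_1 + n - r_1)(r_1 + n - r_2) = n(n + 3/2).
Evaluating step by step (a_0 = 1):
  n = 1: D(1) = 1(1 + 3/2) = 5/2; numerator = 4(1) = 4; a_1 = (4)/(5/2) = 8/5
  n = 2: D(2) = 2(2 + 3/2) = 7; numerator = 4(8/5) - 2(1) = 22/5; a_2 = (22/5)/(7) = 22/35
  n = 3: D(3) = 3(3 + 3/2) = 27/2; numerator = 4(22/35) - 2(8/5) = -24/35; a_3 = (-24/35)/(27/2) = -16/315
  n = 4: D(4) = 4(4 + 3/2) = 22; numerator = 4(-16/315) - 2(22/35) = -92/63; a_4 = (-92/63)/(22) = -46/693

r = 2; a_0 = 1; a_1 = 8/5; a_2 = 22/35; a_3 = -16/315; a_4 = -46/693


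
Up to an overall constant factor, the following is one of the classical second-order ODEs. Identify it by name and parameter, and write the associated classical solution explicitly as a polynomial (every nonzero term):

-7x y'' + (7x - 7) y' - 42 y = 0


All three coefficients share the factor -7; dividing through by -7 gives  x y'' + (1 - x) y' + 6 y = 0.
This matches the Laguerre equation x y'' + (1 - x) y' + n y = 0 with n = 6; the polynomial solution is L_6(x).
With y = sum_k a_k x^k, matching x^k gives (k+1)k a_{k+1} + (k+1) a_{k+1} - k a_k + n a_k = 0, i.e. (k+1)^2 a_{k+1} = (k - n) a_k = (k - 6) a_k. The right side vanishes at k = 6, so the series terminates at degree 6.
Standard normalization L_n(0) = 1 gives a_0 = 1. Work upward with a_{k+1} = (k - 6) a_k / (k+1)^2:
  a_1 = (0 - 6)(1) / 1^2 = -6/1 = -6
  a_2 = (1 - 6)(-6) / 2^2 = 30/4 = 15/2
  a_3 = (2 - 6)(15/2) / 3^2 = -30/9 = -10/3
  a_4 = (3 - 6)(-10/3) / 4^2 = 10/16 = 5/8
  a_5 = (4 - 6)(5/8) / 5^2 = (-5/4)/25 = -1/20
  a_6 = (5 - 6)(-1/20) / 6^2 = (1/20)/36 = 1/720
Hence L_6(x) = x^6/720 - x^5/20 + 5 x^4/8 - 10 x^3/3 + 15 x^2/2 - 6 x + 1.

L_6(x); series = x^6/720 - x^5/20 + 5 x^4/8 - 10 x^3/3 + 15 x^2/2 - 6 x + 1


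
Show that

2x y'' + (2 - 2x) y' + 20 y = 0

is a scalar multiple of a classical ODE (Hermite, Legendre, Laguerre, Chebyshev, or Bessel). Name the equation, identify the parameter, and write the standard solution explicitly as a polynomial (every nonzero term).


All three coefficients share the factor 2; dividing through by 2 gives  x y'' + (1 - x) y' + 10 y = 0.
This matches the Laguerre equation x y'' + (1 - x) y' + n y = 0 with n = 10; the polynomial solution is L_10(x).
With y = sum_k a_k x^k, matching x^k gives (k+1)k a_{k+1} + (k+1) a_{k+1} - k a_k + n a_k = 0, i.e. (k+1)^2 a_{k+1} = (k - n) a_k = (k - 10) a_k. The right side vanishes at k = 10, so the series terminates at degree 10.
Standard normalization L_n(0) = 1 gives a_0 = 1. Work upward with a_{k+1} = (k - 10) a_k / (k+1)^2:
  a_1 = (0 - 10)(1) / 1^2 = -10/1 = -10
  a_2 = (1 - 10)(-10) / 2^2 = 90/4 = 45/2
  a_3 = (2 - 10)(45/2) / 3^2 = -180/9 = -20
  a_4 = (3 - 10)(-20) / 4^2 = 140/16 = 35/4
  a_5 = (4 - 10)(35/4) / 5^2 = (-105/2)/25 = -21/10
  a_6 = (5 - 10)(-21/10) / 6^2 = (21/2)/36 = 7/24
  a_7 = (6 - 10)(7/24) / 7^2 = (-7/6)/49 = -1/42
  a_8 = (7 - 10)(-1/42) / 8^2 = (1/14)/64 = 1/896
  a_9 = (8 - 10)(1/896) / 9^2 = (-1/448)/81 = -1/36288
  a_10 = (9 - 10)(-1/36288) / 10^2 = (1/36288)/100 = 1/3628800
Hence L_10(x) = x^10/3628800 - x^9/36288 + x^8/896 - x^7/42 + 7 x^6/24 - 21 x^5/10 + 35 x^4/4 - 20 x^3 + 45 x^2/2 - 10 x + 1.

L_10(x); series = x^10/3628800 - x^9/36288 + x^8/896 - x^7/42 + 7 x^6/24 - 21 x^5/10 + 35 x^4/4 - 20 x^3 + 45 x^2/2 - 10 x + 1


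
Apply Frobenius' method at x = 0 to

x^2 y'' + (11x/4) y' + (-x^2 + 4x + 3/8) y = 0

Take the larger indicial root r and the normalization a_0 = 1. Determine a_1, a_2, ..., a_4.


Write in Frobenius form y'' + (p(x)/x) y' + (q(x)/x^2) y = 0:
  p(x) = 11/4,  q(x) = -x^2 + 4x + 3/8.
Indicial equation: r(r-1) + (11/4) r + (3/8) = 0 -> roots r_1 = -1/4, r_2 = -3/2.
Take r = r_1 = -1/4. Let y(x) = x^r sum_{n>=0} a_n x^n with a_0 = 1.
Substitute y = x^r sum a_n x^n and match x^{r+n}. The recurrence is
  D(n) a_n + 4 a_{n-1} - 1 a_{n-2} = 0,  where D(n) = (r+n)(r+n-1) + (11/4)(r+n) + (3/8).
  a_n = [-4 a_{n-1} + 1 a_{n-2}] / D(n).
Since the indicial polynomial factors as (r - r_1)(r - r_2), D(n) = (r_1 + n - r_1)(r_1 + n - r_2) = n(n + 5/4).
Evaluating step by step (a_0 = 1):
  n = 1: D(1) = 1(1 + 5/4) = 9/4; numerator = -4(1) = -4; a_1 = (-4)/(9/4) = -16/9
  n = 2: D(2) = 2(2 + 5/4) = 13/2; numerator = -4(-16/9) + 1(1) = 73/9; a_2 = (73/9)/(13/2) = 146/117
  n = 3: D(3) = 3(3 + 5/4) = 51/4; numerator = -4(146/117) + 1(-16/9) = -88/13; a_3 = (-88/13)/(51/4) = -352/663
  n = 4: D(4) = 4(4 + 5/4) = 21; numerator = -4(-352/663) + 1(146/117) = 6706/1989; a_4 = (6706/1989)/(21) = 958/5967

r = -1/4; a_0 = 1; a_1 = -16/9; a_2 = 146/117; a_3 = -352/663; a_4 = 958/5967


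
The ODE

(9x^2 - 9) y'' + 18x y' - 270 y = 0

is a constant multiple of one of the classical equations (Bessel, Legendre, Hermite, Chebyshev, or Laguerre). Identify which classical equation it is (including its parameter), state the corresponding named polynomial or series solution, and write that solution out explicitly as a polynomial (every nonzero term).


All three coefficients share the factor -9; dividing through by -9 gives  (1 - x^2) y'' - 2x y' + 30 y = 0.
This matches the Legendre equation (1 - x^2) y'' - 2x y' + n(n+1) y = 0 (note the -2x y' term) with n(n+1) = 30, so n = 5; the polynomial solution is P_5(x).
With y = sum_k a_k x^k, matching x^k gives (k+2)(k+1) a_{k+2} = [k(k+1) - n(n+1)] a_k = (k - 5)(k + 6) a_k. The right side vanishes at k = 5, so the series with the parity of 5 terminates at degree 5.
Standard normalization (P_n(1) = 1): leading coefficient (2n)!/(2^n (n!)^2) = 3628800/(32*14400) = 63/8, so a_5 = 63/8. Work downward with a_k = (k+1)(k+2) a_{k+2} / ((k - 5)(k + 6)):
  a_3 = (4)(5)(63/8) / ((3 - 5)(3 + 6)) = (315/2)/(-18) = -35/4
  a_1 = (2)(3)(-35/4) / ((1 - 5)(1 + 6)) = (-105/2)/(-28) = 15/8
Hence P_5(x) = 63 x^5/8 - 35 x^3/4 + 15 x/8.

P_5(x); series = 63 x^5/8 - 35 x^3/4 + 15 x/8


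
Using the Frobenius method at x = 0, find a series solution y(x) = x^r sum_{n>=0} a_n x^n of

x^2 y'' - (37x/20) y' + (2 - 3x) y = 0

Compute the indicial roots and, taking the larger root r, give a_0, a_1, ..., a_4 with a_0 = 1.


Write in Frobenius form y'' + (p(x)/x) y' + (q(x)/x^2) y = 0:
  p(x) = -37/20,  q(x) = 2 - 3x.
Indicial equation: r(r-1) + (-37/20) r + (2) = 0 -> roots r_1 = 8/5, r_2 = 5/4.
Take r = r_1 = 8/5. Let y(x) = x^r sum_{n>=0} a_n x^n with a_0 = 1.
Substitute y = x^r sum a_n x^n and match x^{r+n}. The recurrence is
  D(n) a_n - 3 a_{n-1} = 0,  where D(n) = (r+n)(r+n-1) + (-37/20)(r+n) + (2).
  a_n = 3 / D(n) * a_{n-1}.
Since the indicial polynomial factors as (r - r_1)(r - r_2), D(n) = (r_1 + n - r_1)(r_1 + n - r_2) = n(n + 7/20).
Evaluating step by step (a_0 = 1):
  n = 1: D(1) = 1(1 + 7/20) = 27/20; numerator = 3(1) = 3; a_1 = (3)/(27/20) = 20/9
  n = 2: D(2) = 2(2 + 7/20) = 47/10; numerator = 3(20/9) = 20/3; a_2 = (20/3)/(47/10) = 200/141
  n = 3: D(3) = 3(3 + 7/20) = 201/20; numerator = 3(200/141) = 200/47; a_3 = (200/47)/(201/20) = 4000/9447
  n = 4: D(4) = 4(4 + 7/20) = 87/5; numerator = 3(4000/9447) = 4000/3149; a_4 = (4000/3149)/(87/5) = 20000/273963

r = 8/5; a_0 = 1; a_1 = 20/9; a_2 = 200/141; a_3 = 4000/9447; a_4 = 20000/273963


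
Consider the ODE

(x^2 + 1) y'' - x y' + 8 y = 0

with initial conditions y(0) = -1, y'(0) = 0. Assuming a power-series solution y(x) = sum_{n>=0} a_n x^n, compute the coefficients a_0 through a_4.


Ansatz: y(x) = sum_{n>=0} a_n x^n, so y'(x) = sum_{n>=1} n a_n x^(n-1) and y''(x) = sum_{n>=2} n(n-1) a_n x^(n-2).
Substitute into P(x) y'' + Q(x) y' + R(x) y = 0 with P(x) = x^2 + 1, Q(x) = -x, R(x) = 8, and match powers of x.
Initial conditions: a_0 = -1, a_1 = 0.
Setting the coefficient of each power of x to zero and solving order by order (substituting the coefficients already found):
  x^0: 2 a_2 + 8 a_0 = 0  ->  2 a_2 = -8 a_0 = 8  ->  a_2 = 4
  x^1: 6 a_3 + 7 a_1 = 0  ->  6 a_3 = -7 a_1 = 0  ->  a_3 = 0
  x^2: 12 a_4 + 8 a_2 = 0  ->  12 a_4 = -8 a_2 = -32  ->  a_4 = -8/3
Truncated series: y(x) = -1 + 4 x^2 - (8/3) x^4 + O(x^5).

a_0 = -1; a_1 = 0; a_2 = 4; a_3 = 0; a_4 = -8/3


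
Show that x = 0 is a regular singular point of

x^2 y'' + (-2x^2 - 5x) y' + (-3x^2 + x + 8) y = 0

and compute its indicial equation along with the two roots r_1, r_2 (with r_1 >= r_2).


Divide by x^2 to reach normal form y'' + P_1(x) y' + P_2(x) y = 0 with P_1(x) = -2 - 5/x and P_2(x) = -3 + 1/x + 8/x^2.
x = 0 is a singular point because the y'-coefficient -2 - 5/x has a pole at x = 0 and the y-coefficient -3 + 1/x + 8/x^2 has a pole at x = 0.
It is a regular singular point because x P_1(x) = p(x) = -2x - 5 and x^2 P_2(x) = q(x) = -3x^2 + x + 8 are polynomials, hence analytic at x = 0.
p(0) = -5,  q(0) = 8.
Indicial equation: r(r-1) + p(0) r + q(0) = 0, i.e. r^2 + (p(0) - 1) r + q(0) = 0, i.e. r^2 - 6 r + 8 = 0.
Discriminant: (-6)^2 - 4(8) = 4, so r = (6 ± 2)/2.
Solving: r_1 = 4, r_2 = 2.

indicial: r^2 - 6 r + 8 = 0; roots r_1 = 4, r_2 = 2


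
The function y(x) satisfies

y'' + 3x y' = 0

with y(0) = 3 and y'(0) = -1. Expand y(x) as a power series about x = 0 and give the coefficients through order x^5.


Ansatz: y(x) = sum_{n>=0} a_n x^n, so y'(x) = sum_{n>=1} n a_n x^(n-1) and y''(x) = sum_{n>=2} n(n-1) a_n x^(n-2).
Substitute into P(x) y'' + Q(x) y' + R(x) y = 0 with P(x) = 1, Q(x) = 3x, R(x) = 0, and match powers of x.
Initial conditions: a_0 = 3, a_1 = -1.
Setting the coefficient of each power of x to zero and solving order by order (substituting the coefficients already found):
  x^0: 2 a_2 = 0  ->  a_2 = 0
  x^1: 6 a_3 + 3 a_1 = 0  ->  6 a_3 = -3 a_1 = 3  ->  a_3 = 1/2
  x^2: 12 a_4 + 6 a_2 = 0  ->  12 a_4 = -6 a_2 = 0  ->  a_4 = 0
  x^3: 20 a_5 + 9 a_3 = 0  ->  20 a_5 = -9 a_3 = -9/2  ->  a_5 = -9/40
Truncated series: y(x) = 3 - x + (1/2) x^3 - (9/40) x^5 + O(x^6).

a_0 = 3; a_1 = -1; a_2 = 0; a_3 = 1/2; a_4 = 0; a_5 = -9/40


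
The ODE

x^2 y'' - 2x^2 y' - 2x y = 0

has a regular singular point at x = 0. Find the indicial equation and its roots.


Divide by x^2 to reach normal form y'' + P_1(x) y' + P_2(x) y = 0 with P_1(x) = -2 and P_2(x) = -2/x.
x = 0 is a singular point because the y-coefficient -2/x has a pole at x = 0.
It is a regular singular point because x P_1(x) = p(x) = -2x and x^2 P_2(x) = q(x) = -2x are polynomials, hence analytic at x = 0.
p(0) = 0,  q(0) = 0.
Indicial equation: r(r-1) + p(0) r + q(0) = 0, i.e. r^2 + (p(0) - 1) r + q(0) = 0, i.e. r^2 - 1 r = 0.
Discriminant: (-1)^2 - 4(0) = 1, so r = (1 ± 1)/2.
Solving: r_1 = 1, r_2 = 0.

indicial: r^2 - 1 r = 0; roots r_1 = 1, r_2 = 0


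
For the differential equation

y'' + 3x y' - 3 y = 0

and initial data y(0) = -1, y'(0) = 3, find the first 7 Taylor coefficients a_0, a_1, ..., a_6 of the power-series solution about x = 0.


Ansatz: y(x) = sum_{n>=0} a_n x^n, so y'(x) = sum_{n>=1} n a_n x^(n-1) and y''(x) = sum_{n>=2} n(n-1) a_n x^(n-2).
Substitute into P(x) y'' + Q(x) y' + R(x) y = 0 with P(x) = 1, Q(x) = 3x, R(x) = -3, and match powers of x.
Initial conditions: a_0 = -1, a_1 = 3.
Setting the coefficient of each power of x to zero and solving order by order (substituting the coefficients already found):
  x^0: 2 a_2 - 3 a_0 = 0  ->  2 a_2 = 3 a_0 = -3  ->  a_2 = -3/2
  x^1: 6 a_3 = 0  ->  a_3 = 0
  x^2: 12 a_4 + 3 a_2 = 0  ->  12 a_4 = -3 a_2 = 9/2  ->  a_4 = 3/8
  x^3: 20 a_5 + 6 a_3 = 0  ->  20 a_5 = -6 a_3 = 0  ->  a_5 = 0
  x^4: 30 a_6 + 9 a_4 = 0  ->  30 a_6 = -9 a_4 = -27/8  ->  a_6 = -9/80
Truncated series: y(x) = -1 + 3 x - (3/2) x^2 + (3/8) x^4 - (9/80) x^6 + O(x^7).

a_0 = -1; a_1 = 3; a_2 = -3/2; a_3 = 0; a_4 = 3/8; a_5 = 0; a_6 = -9/80


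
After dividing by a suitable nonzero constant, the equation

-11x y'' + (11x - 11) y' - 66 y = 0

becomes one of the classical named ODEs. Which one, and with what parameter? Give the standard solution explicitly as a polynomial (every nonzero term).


All three coefficients share the factor -11; dividing through by -11 gives  x y'' + (1 - x) y' + 6 y = 0.
This matches the Laguerre equation x y'' + (1 - x) y' + n y = 0 with n = 6; the polynomial solution is L_6(x).
With y = sum_k a_k x^k, matching x^k gives (k+1)k a_{k+1} + (k+1) a_{k+1} - k a_k + n a_k = 0, i.e. (k+1)^2 a_{k+1} = (k - n) a_k = (k - 6) a_k. The right side vanishes at k = 6, so the series terminates at degree 6.
Standard normalization L_n(0) = 1 gives a_0 = 1. Work upward with a_{k+1} = (k - 6) a_k / (k+1)^2:
  a_1 = (0 - 6)(1) / 1^2 = -6/1 = -6
  a_2 = (1 - 6)(-6) / 2^2 = 30/4 = 15/2
  a_3 = (2 - 6)(15/2) / 3^2 = -30/9 = -10/3
  a_4 = (3 - 6)(-10/3) / 4^2 = 10/16 = 5/8
  a_5 = (4 - 6)(5/8) / 5^2 = (-5/4)/25 = -1/20
  a_6 = (5 - 6)(-1/20) / 6^2 = (1/20)/36 = 1/720
Hence L_6(x) = x^6/720 - x^5/20 + 5 x^4/8 - 10 x^3/3 + 15 x^2/2 - 6 x + 1.

L_6(x); series = x^6/720 - x^5/20 + 5 x^4/8 - 10 x^3/3 + 15 x^2/2 - 6 x + 1


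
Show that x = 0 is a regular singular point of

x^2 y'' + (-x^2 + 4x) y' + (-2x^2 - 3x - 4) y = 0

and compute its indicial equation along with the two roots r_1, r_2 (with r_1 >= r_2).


Divide by x^2 to reach normal form y'' + P_1(x) y' + P_2(x) y = 0 with P_1(x) = -1 + 4/x and P_2(x) = -2 - 3/x - 4/x^2.
x = 0 is a singular point because the y'-coefficient -1 + 4/x has a pole at x = 0 and the y-coefficient -2 - 3/x - 4/x^2 has a pole at x = 0.
It is a regular singular point because x P_1(x) = p(x) = 4 - x and x^2 P_2(x) = q(x) = -2x^2 - 3x - 4 are polynomials, hence analytic at x = 0.
p(0) = 4,  q(0) = -4.
Indicial equation: r(r-1) + p(0) r + q(0) = 0, i.e. r^2 + (p(0) - 1) r + q(0) = 0, i.e. r^2 + 3 r - 4 = 0.
Discriminant: (3)^2 - 4(-4) = 25, so r = (-3 ± 5)/2.
Solving: r_1 = 1, r_2 = -4.

indicial: r^2 + 3 r - 4 = 0; roots r_1 = 1, r_2 = -4


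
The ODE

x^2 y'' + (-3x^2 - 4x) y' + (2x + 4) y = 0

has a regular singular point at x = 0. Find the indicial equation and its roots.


Divide by x^2 to reach normal form y'' + P_1(x) y' + P_2(x) y = 0 with P_1(x) = -3 - 4/x and P_2(x) = 2/x + 4/x^2.
x = 0 is a singular point because the y'-coefficient -3 - 4/x has a pole at x = 0 and the y-coefficient 2/x + 4/x^2 has a pole at x = 0.
It is a regular singular point because x P_1(x) = p(x) = -3x - 4 and x^2 P_2(x) = q(x) = 2x + 4 are polynomials, hence analytic at x = 0.
p(0) = -4,  q(0) = 4.
Indicial equation: r(r-1) + p(0) r + q(0) = 0, i.e. r^2 + (p(0) - 1) r + q(0) = 0, i.e. r^2 - 5 r + 4 = 0.
Discriminant: (-5)^2 - 4(4) = 9, so r = (5 ± 3)/2.
Solving: r_1 = 4, r_2 = 1.

indicial: r^2 - 5 r + 4 = 0; roots r_1 = 4, r_2 = 1


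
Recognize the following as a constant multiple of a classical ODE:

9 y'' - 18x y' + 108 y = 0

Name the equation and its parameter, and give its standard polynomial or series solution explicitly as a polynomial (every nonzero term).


All three coefficients share the factor 9; dividing through by 9 gives  y'' - 2x y' + 12 y = 0.
This matches the Hermite equation y'' - 2x y' + 2n y = 0 with 2n = 12, so n = 6; the polynomial solution is H_6(x).
With y = sum_k a_k x^k, matching x^k gives (k+2)(k+1) a_{k+2} = 2(k - n) a_k = 2(k - 6) a_k. The right side vanishes at k = 6, so the series with the parity of 6 terminates at degree 6.
Standard normalization: leading coefficient of H_n is 2^n, so a_6 = 2^6 = 64. Work downward with a_k = (k+1)(k+2) a_{k+2} / (2(k - n)):
  a_4 = (5)(6)(64) / (2(4 - 6)) = 1920/(-4) = -480
  a_2 = (3)(4)(-480) / (2(2 - 6)) = -5760/(-8) = 720
  a_0 = (1)(2)(720) / (2(0 - 6)) = 1440/(-12) = -120
Hence H_6(x) = 64 x^6 - 480 x^4 + 720 x^2 - 120.

H_6(x); series = 64 x^6 - 480 x^4 + 720 x^2 - 120


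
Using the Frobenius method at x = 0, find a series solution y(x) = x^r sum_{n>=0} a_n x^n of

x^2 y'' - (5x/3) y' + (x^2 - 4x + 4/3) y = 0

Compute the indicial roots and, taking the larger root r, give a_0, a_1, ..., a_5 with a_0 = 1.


Write in Frobenius form y'' + (p(x)/x) y' + (q(x)/x^2) y = 0:
  p(x) = -5/3,  q(x) = x^2 - 4x + 4/3.
Indicial equation: r(r-1) + (-5/3) r + (4/3) = 0 -> roots r_1 = 2, r_2 = 2/3.
Take r = r_1 = 2. Let y(x) = x^r sum_{n>=0} a_n x^n with a_0 = 1.
Substitute y = x^r sum a_n x^n and match x^{r+n}. The recurrence is
  D(n) a_n - 4 a_{n-1} + 1 a_{n-2} = 0,  where D(n) = (r+n)(r+n-1) + (-5/3)(r+n) + (4/3).
  a_n = [4 a_{n-1} - 1 a_{n-2}] / D(n).
Since the indicial polynomial factors as (r - r_1)(r - r_2), D(n) = (r_1 + n - r_1)(r_1 + n - r_2) = n(n + 4/3).
Evaluating step by step (a_0 = 1):
  n = 1: D(1) = 1(1 + 4/3) = 7/3; numerator = 4(1) = 4; a_1 = (4)/(7/3) = 12/7
  n = 2: D(2) = 2(2 + 4/3) = 20/3; numerator = 4(12/7) - 1(1) = 41/7; a_2 = (41/7)/(20/3) = 123/140
  n = 3: D(3) = 3(3 + 4/3) = 13; numerator = 4(123/140) - 1(12/7) = 9/5; a_3 = (9/5)/(13) = 9/65
  n = 4: D(4) = 4(4 + 4/3) = 64/3; numerator = 4(9/65) - 1(123/140) = -591/1820; a_4 = (-591/1820)/(64/3) = -1773/116480
  n = 5: D(5) = 5(5 + 4/3) = 95/3; numerator = 4(-1773/116480) - 1(9/65) = -1161/5824; a_5 = (-1161/5824)/(95/3) = -3483/553280

r = 2; a_0 = 1; a_1 = 12/7; a_2 = 123/140; a_3 = 9/65; a_4 = -1773/116480; a_5 = -3483/553280


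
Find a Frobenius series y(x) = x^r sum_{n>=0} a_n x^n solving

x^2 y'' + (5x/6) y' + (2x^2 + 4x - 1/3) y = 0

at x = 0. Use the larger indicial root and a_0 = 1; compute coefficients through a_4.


Write in Frobenius form y'' + (p(x)/x) y' + (q(x)/x^2) y = 0:
  p(x) = 5/6,  q(x) = 2x^2 + 4x - 1/3.
Indicial equation: r(r-1) + (5/6) r + (-1/3) = 0 -> roots r_1 = 2/3, r_2 = -1/2.
Take r = r_1 = 2/3. Let y(x) = x^r sum_{n>=0} a_n x^n with a_0 = 1.
Substitute y = x^r sum a_n x^n and match x^{r+n}. The recurrence is
  D(n) a_n + 4 a_{n-1} + 2 a_{n-2} = 0,  where D(n) = (r+n)(r+n-1) + (5/6)(r+n) + (-1/3).
  a_n = [-4 a_{n-1} - 2 a_{n-2}] / D(n).
Since the indicial polynomial factors as (r - r_1)(r - r_2), D(n) = (r_1 + n - r_1)(r_1 + n - r_2) = n(n + 7/6).
Evaluating step by step (a_0 = 1):
  n = 1: D(1) = 1(1 + 7/6) = 13/6; numerator = -4(1) = -4; a_1 = (-4)/(13/6) = -24/13
  n = 2: D(2) = 2(2 + 7/6) = 19/3; numerator = -4(-24/13) - 2(1) = 70/13; a_2 = (70/13)/(19/3) = 210/247
  n = 3: D(3) = 3(3 + 7/6) = 25/2; numerator = -4(210/247) - 2(-24/13) = 72/247; a_3 = (72/247)/(25/2) = 144/6175
  n = 4: D(4) = 4(4 + 7/6) = 62/3; numerator = -4(144/6175) - 2(210/247) = -852/475; a_4 = (-852/475)/(62/3) = -1278/14725

r = 2/3; a_0 = 1; a_1 = -24/13; a_2 = 210/247; a_3 = 144/6175; a_4 = -1278/14725


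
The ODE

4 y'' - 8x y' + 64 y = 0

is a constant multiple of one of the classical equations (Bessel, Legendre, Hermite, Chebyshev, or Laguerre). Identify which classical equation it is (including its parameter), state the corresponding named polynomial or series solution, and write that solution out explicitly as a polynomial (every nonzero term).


All three coefficients share the factor 4; dividing through by 4 gives  y'' - 2x y' + 16 y = 0.
This matches the Hermite equation y'' - 2x y' + 2n y = 0 with 2n = 16, so n = 8; the polynomial solution is H_8(x).
With y = sum_k a_k x^k, matching x^k gives (k+2)(k+1) a_{k+2} = 2(k - n) a_k = 2(k - 8) a_k. The right side vanishes at k = 8, so the series with the parity of 8 terminates at degree 8.
Standard normalization: leading coefficient of H_n is 2^n, so a_8 = 2^8 = 256. Work downward with a_k = (k+1)(k+2) a_{k+2} / (2(k - n)):
  a_6 = (7)(8)(256) / (2(6 - 8)) = 14336/(-4) = -3584
  a_4 = (5)(6)(-3584) / (2(4 - 8)) = -107520/(-8) = 13440
  a_2 = (3)(4)(13440) / (2(2 - 8)) = 161280/(-12) = -13440
  a_0 = (1)(2)(-13440) / (2(0 - 8)) = -26880/(-16) = 1680
Hence H_8(x) = 256 x^8 - 3584 x^6 + 13440 x^4 - 13440 x^2 + 1680.

H_8(x); series = 256 x^8 - 3584 x^6 + 13440 x^4 - 13440 x^2 + 1680


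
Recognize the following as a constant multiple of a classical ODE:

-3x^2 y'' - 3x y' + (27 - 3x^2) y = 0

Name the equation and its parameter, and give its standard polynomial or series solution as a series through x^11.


All three coefficients share the factor -3; dividing through by -3 gives  x^2 y'' + x y' + (x^2 - 9) y = 0.
This matches the Bessel equation x^2 y'' + x y' + (x^2 - nu^2) y = 0 with nu^2 = 9, so nu = 3; the solution bounded at x = 0 is J_3(x).
Frobenius at x = 0: indicial roots ±nu; for r = nu the recurrence k(k + 2nu) c_k = -c_{k-2} gives the standard series J_nu(x) = sum_{k>=0} (-1)^k / (k! (k+nu)!) (x/2)^(2k+nu). Evaluate the first 5 terms:
  k = 0: (-1)^0 / (0! * 3! * 2^3) x^3 = 1/(1*6*8) x^3 = (1/48) x^3
  k = 1: (-1)^1 / (1! * 4! * 2^5) x^5 = -1/(1*24*32) x^5 = (-1/768) x^5
  k = 2: (-1)^2 / (2! * 5! * 2^7) x^7 = 1/(2*120*128) x^7 = (1/30720) x^7
  k = 3: (-1)^3 / (3! * 6! * 2^9) x^9 = -1/(6*720*512) x^9 = (-1/2211840) x^9
  k = 4: (-1)^4 / (4! * 7! * 2^11) x^11 = 1/(24*5040*2048) x^11 = (1/247726080) x^11
Hence J_3(x) = x^11/247726080 - x^9/2211840 + x^7/30720 - x^5/768 + x^3/48 + ....

J_3(x); series = x^11/247726080 - x^9/2211840 + x^7/30720 - x^5/768 + x^3/48


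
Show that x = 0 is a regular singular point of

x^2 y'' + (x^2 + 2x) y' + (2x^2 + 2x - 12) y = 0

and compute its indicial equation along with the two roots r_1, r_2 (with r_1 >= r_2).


Divide by x^2 to reach normal form y'' + P_1(x) y' + P_2(x) y = 0 with P_1(x) = 1 + 2/x and P_2(x) = 2 + 2/x - 12/x^2.
x = 0 is a singular point because the y'-coefficient 1 + 2/x has a pole at x = 0 and the y-coefficient 2 + 2/x - 12/x^2 has a pole at x = 0.
It is a regular singular point because x P_1(x) = p(x) = x + 2 and x^2 P_2(x) = q(x) = 2x^2 + 2x - 12 are polynomials, hence analytic at x = 0.
p(0) = 2,  q(0) = -12.
Indicial equation: r(r-1) + p(0) r + q(0) = 0, i.e. r^2 + (p(0) - 1) r + q(0) = 0, i.e. r^2 + 1 r - 12 = 0.
Discriminant: (1)^2 - 4(-12) = 49, so r = (-1 ± 7)/2.
Solving: r_1 = 3, r_2 = -4.

indicial: r^2 + 1 r - 12 = 0; roots r_1 = 3, r_2 = -4


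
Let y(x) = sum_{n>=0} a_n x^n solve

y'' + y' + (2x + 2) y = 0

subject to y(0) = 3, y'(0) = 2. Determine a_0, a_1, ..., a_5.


Ansatz: y(x) = sum_{n>=0} a_n x^n, so y'(x) = sum_{n>=1} n a_n x^(n-1) and y''(x) = sum_{n>=2} n(n-1) a_n x^(n-2).
Substitute into P(x) y'' + Q(x) y' + R(x) y = 0 with P(x) = 1, Q(x) = 1, R(x) = 2x + 2, and match powers of x.
Initial conditions: a_0 = 3, a_1 = 2.
Setting the coefficient of each power of x to zero and solving order by order (substituting the coefficients already found):
  x^0: 2 a_2 + a_1 + 2 a_0 = 0  ->  2 a_2 = -a_1 - 2 a_0 = -8  ->  a_2 = -4
  x^1: 6 a_3 + 2 a_2 + 2 a_1 + 2 a_0 = 0  ->  6 a_3 = -2 a_2 - 2 a_1 - 2 a_0 = -2  ->  a_3 = -1/3
  x^2: 12 a_4 + 3 a_3 + 2 a_2 + 2 a_1 = 0  ->  12 a_4 = -3 a_3 - 2 a_2 - 2 a_1 = 5  ->  a_4 = 5/12
  x^3: 20 a_5 + 4 a_4 + 2 a_3 + 2 a_2 = 0  ->  20 a_5 = -4 a_4 - 2 a_3 - 2 a_2 = 7  ->  a_5 = 7/20
Truncated series: y(x) = 3 + 2 x - 4 x^2 - (1/3) x^3 + (5/12) x^4 + (7/20) x^5 + O(x^6).

a_0 = 3; a_1 = 2; a_2 = -4; a_3 = -1/3; a_4 = 5/12; a_5 = 7/20


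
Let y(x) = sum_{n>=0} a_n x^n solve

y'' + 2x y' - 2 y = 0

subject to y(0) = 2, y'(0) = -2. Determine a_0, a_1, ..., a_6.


Ansatz: y(x) = sum_{n>=0} a_n x^n, so y'(x) = sum_{n>=1} n a_n x^(n-1) and y''(x) = sum_{n>=2} n(n-1) a_n x^(n-2).
Substitute into P(x) y'' + Q(x) y' + R(x) y = 0 with P(x) = 1, Q(x) = 2x, R(x) = -2, and match powers of x.
Initial conditions: a_0 = 2, a_1 = -2.
Setting the coefficient of each power of x to zero and solving order by order (substituting the coefficients already found):
  x^0: 2 a_2 - 2 a_0 = 0  ->  2 a_2 = 2 a_0 = 4  ->  a_2 = 2
  x^1: 6 a_3 = 0  ->  a_3 = 0
  x^2: 12 a_4 + 2 a_2 = 0  ->  12 a_4 = -2 a_2 = -4  ->  a_4 = -1/3
  x^3: 20 a_5 + 4 a_3 = 0  ->  20 a_5 = -4 a_3 = 0  ->  a_5 = 0
  x^4: 30 a_6 + 6 a_4 = 0  ->  30 a_6 = -6 a_4 = 2  ->  a_6 = 1/15
Truncated series: y(x) = 2 - 2 x + 2 x^2 - (1/3) x^4 + (1/15) x^6 + O(x^7).

a_0 = 2; a_1 = -2; a_2 = 2; a_3 = 0; a_4 = -1/3; a_5 = 0; a_6 = 1/15


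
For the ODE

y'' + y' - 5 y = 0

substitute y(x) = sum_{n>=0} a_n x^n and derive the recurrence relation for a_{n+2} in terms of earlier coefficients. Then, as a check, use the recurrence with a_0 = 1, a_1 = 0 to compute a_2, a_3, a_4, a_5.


Substitute y = sum_n a_n x^n.
y''(x) has coefficient (n+2)(n+1) a_{n+2} at x^n;
y'(x) has coefficient (n+1) a_{n+1} at x^n;
-5 y(x) has coefficient -5 a_n at x^n.
Matching x^n: (n+2)(n+1) a_{n+2} + (n+1) a_{n+1} - 5 a_n = 0.
Thus a_{n+2} = [-(n+1) a_{n+1} + 5 a_n] / ((n+1)(n+2)).

Check with a_0 = 1, a_1 = 0 (apply the recurrence for n = 0, 1, 2, 3): a_0 = 1, a_1 = 0, a_2 = 5/2, a_3 = -5/6, a_4 = 5/4, a_5 = -11/24.

a_(n+2) = [-(n+1) a_(n+1) + 5 a_n] / ((n+1)(n+2)); check: a_0 = 1, a_1 = 0, a_2 = 5/2, a_3 = -5/6, a_4 = 5/4, a_5 = -11/24


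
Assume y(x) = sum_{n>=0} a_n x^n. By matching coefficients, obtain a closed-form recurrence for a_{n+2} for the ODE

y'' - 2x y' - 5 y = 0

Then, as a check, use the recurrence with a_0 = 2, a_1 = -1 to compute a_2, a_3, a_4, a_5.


Substitute y = sum_n a_n x^n.
y''(x) has coefficient (n+2)(n+1) a_{n+2} at x^n;
-2 x y'(x) has coefficient -2 n a_n at x^n (shift);
-5 y(x) has coefficient -5 a_n at x^n.
Matching x^n: (n+2)(n+1) a_{n+2} + (-2n - 5) a_n = 0.
Thus a_{n+2} = (2n + 5) / ((n+1)(n+2)) * a_n.

Check with a_0 = 2, a_1 = -1 (apply the recurrence for n = 0, 1, 2, 3): a_0 = 2, a_1 = -1, a_2 = 5, a_3 = -7/6, a_4 = 15/4, a_5 = -77/120.

a_(n+2) = (2n + 5) / ((n+1)(n+2)) * a_n; check: a_0 = 2, a_1 = -1, a_2 = 5, a_3 = -7/6, a_4 = 15/4, a_5 = -77/120


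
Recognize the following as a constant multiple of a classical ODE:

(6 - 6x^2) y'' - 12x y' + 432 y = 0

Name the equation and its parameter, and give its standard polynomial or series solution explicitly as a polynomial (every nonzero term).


All three coefficients share the factor 6; dividing through by 6 gives  (1 - x^2) y'' - 2x y' + 72 y = 0.
This matches the Legendre equation (1 - x^2) y'' - 2x y' + n(n+1) y = 0 (note the -2x y' term) with n(n+1) = 72, so n = 8; the polynomial solution is P_8(x).
With y = sum_k a_k x^k, matching x^k gives (k+2)(k+1) a_{k+2} = [k(k+1) - n(n+1)] a_k = (k - 8)(k + 9) a_k. The right side vanishes at k = 8, so the series with the parity of 8 terminates at degree 8.
Standard normalization (P_n(1) = 1): leading coefficient (2n)!/(2^n (n!)^2) = 20922789888000/(256*1625702400) = 6435/128, so a_8 = 6435/128. Work downward with a_k = (k+1)(k+2) a_{k+2} / ((k - 8)(k + 9)):
  a_6 = (7)(8)(6435/128) / ((6 - 8)(6 + 9)) = (45045/16)/(-30) = -3003/32
  a_4 = (5)(6)(-3003/32) / ((4 - 8)(4 + 9)) = (-45045/16)/(-52) = 3465/64
  a_2 = (3)(4)(3465/64) / ((2 - 8)(2 + 9)) = (10395/16)/(-66) = -315/32
  a_0 = (1)(2)(-315/32) / ((0 - 8)(0 + 9)) = (-315/16)/(-72) = 35/128
Hence P_8(x) = 6435 x^8/128 - 3003 x^6/32 + 3465 x^4/64 - 315 x^2/32 + 35/128.

P_8(x); series = 6435 x^8/128 - 3003 x^6/32 + 3465 x^4/64 - 315 x^2/32 + 35/128


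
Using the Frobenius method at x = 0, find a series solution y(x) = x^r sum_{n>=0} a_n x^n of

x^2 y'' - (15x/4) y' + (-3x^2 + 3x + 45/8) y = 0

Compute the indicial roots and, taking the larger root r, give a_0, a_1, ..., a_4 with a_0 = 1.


Write in Frobenius form y'' + (p(x)/x) y' + (q(x)/x^2) y = 0:
  p(x) = -15/4,  q(x) = -3x^2 + 3x + 45/8.
Indicial equation: r(r-1) + (-15/4) r + (45/8) = 0 -> roots r_1 = 5/2, r_2 = 9/4.
Take r = r_1 = 5/2. Let y(x) = x^r sum_{n>=0} a_n x^n with a_0 = 1.
Substitute y = x^r sum a_n x^n and match x^{r+n}. The recurrence is
  D(n) a_n + 3 a_{n-1} - 3 a_{n-2} = 0,  where D(n) = (r+n)(r+n-1) + (-15/4)(r+n) + (45/8).
  a_n = [-3 a_{n-1} + 3 a_{n-2}] / D(n).
Since the indicial polynomial factors as (r - r_1)(r - r_2), D(n) = (r_1 + n - r_1)(r_1 + n - r_2) = n(n + 1/4).
Evaluating step by step (a_0 = 1):
  n = 1: D(1) = 1(1 + 1/4) = 5/4; numerator = -3(1) = -3; a_1 = (-3)/(5/4) = -12/5
  n = 2: D(2) = 2(2 + 1/4) = 9/2; numerator = -3(-12/5) + 3(1) = 51/5; a_2 = (51/5)/(9/2) = 34/15
  n = 3: D(3) = 3(3 + 1/4) = 39/4; numerator = -3(34/15) + 3(-12/5) = -14; a_3 = (-14)/(39/4) = -56/39
  n = 4: D(4) = 4(4 + 1/4) = 17; numerator = -3(-56/39) + 3(34/15) = 722/65; a_4 = (722/65)/(17) = 722/1105

r = 5/2; a_0 = 1; a_1 = -12/5; a_2 = 34/15; a_3 = -56/39; a_4 = 722/1105


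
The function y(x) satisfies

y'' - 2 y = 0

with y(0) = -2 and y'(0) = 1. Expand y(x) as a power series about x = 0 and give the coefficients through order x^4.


Ansatz: y(x) = sum_{n>=0} a_n x^n, so y'(x) = sum_{n>=1} n a_n x^(n-1) and y''(x) = sum_{n>=2} n(n-1) a_n x^(n-2).
Substitute into P(x) y'' + Q(x) y' + R(x) y = 0 with P(x) = 1, Q(x) = 0, R(x) = -2, and match powers of x.
Initial conditions: a_0 = -2, a_1 = 1.
Setting the coefficient of each power of x to zero and solving order by order (substituting the coefficients already found):
  x^0: 2 a_2 - 2 a_0 = 0  ->  2 a_2 = 2 a_0 = -4  ->  a_2 = -2
  x^1: 6 a_3 - 2 a_1 = 0  ->  6 a_3 = 2 a_1 = 2  ->  a_3 = 1/3
  x^2: 12 a_4 - 2 a_2 = 0  ->  12 a_4 = 2 a_2 = -4  ->  a_4 = -1/3
Truncated series: y(x) = -2 + x - 2 x^2 + (1/3) x^3 - (1/3) x^4 + O(x^5).

a_0 = -2; a_1 = 1; a_2 = -2; a_3 = 1/3; a_4 = -1/3


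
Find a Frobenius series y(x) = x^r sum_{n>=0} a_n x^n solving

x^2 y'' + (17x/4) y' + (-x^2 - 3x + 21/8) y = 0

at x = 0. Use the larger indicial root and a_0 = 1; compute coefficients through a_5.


Write in Frobenius form y'' + (p(x)/x) y' + (q(x)/x^2) y = 0:
  p(x) = 17/4,  q(x) = -x^2 - 3x + 21/8.
Indicial equation: r(r-1) + (17/4) r + (21/8) = 0 -> roots r_1 = -3/2, r_2 = -7/4.
Take r = r_1 = -3/2. Let y(x) = x^r sum_{n>=0} a_n x^n with a_0 = 1.
Substitute y = x^r sum a_n x^n and match x^{r+n}. The recurrence is
  D(n) a_n - 3 a_{n-1} - 1 a_{n-2} = 0,  where D(n) = (r+n)(r+n-1) + (17/4)(r+n) + (21/8).
  a_n = [3 a_{n-1} + 1 a_{n-2}] / D(n).
Since the indicial polynomial factors as (r - r_1)(r - r_2), D(n) = (r_1 + n - r_1)(r_1 + n - r_2) = n(n + 1/4).
Evaluating step by step (a_0 = 1):
  n = 1: D(1) = 1(1 + 1/4) = 5/4; numerator = 3(1) = 3; a_1 = (3)/(5/4) = 12/5
  n = 2: D(2) = 2(2 + 1/4) = 9/2; numerator = 3(12/5) + 1(1) = 41/5; a_2 = (41/5)/(9/2) = 82/45
  n = 3: D(3) = 3(3 + 1/4) = 39/4; numerator = 3(82/45) + 1(12/5) = 118/15; a_3 = (118/15)/(39/4) = 472/585
  n = 4: D(4) = 4(4 + 1/4) = 17; numerator = 3(472/585) + 1(82/45) = 2482/585; a_4 = (2482/585)/(17) = 146/585
  n = 5: D(5) = 5(5 + 1/4) = 105/4; numerator = 3(146/585) + 1(472/585) = 14/9; a_5 = (14/9)/(105/4) = 8/135

r = -3/2; a_0 = 1; a_1 = 12/5; a_2 = 82/45; a_3 = 472/585; a_4 = 146/585; a_5 = 8/135


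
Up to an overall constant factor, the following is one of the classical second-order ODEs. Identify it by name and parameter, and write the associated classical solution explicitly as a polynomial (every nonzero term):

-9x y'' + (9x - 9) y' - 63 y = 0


All three coefficients share the factor -9; dividing through by -9 gives  x y'' + (1 - x) y' + 7 y = 0.
This matches the Laguerre equation x y'' + (1 - x) y' + n y = 0 with n = 7; the polynomial solution is L_7(x).
With y = sum_k a_k x^k, matching x^k gives (k+1)k a_{k+1} + (k+1) a_{k+1} - k a_k + n a_k = 0, i.e. (k+1)^2 a_{k+1} = (k - n) a_k = (k - 7) a_k. The right side vanishes at k = 7, so the series terminates at degree 7.
Standard normalization L_n(0) = 1 gives a_0 = 1. Work upward with a_{k+1} = (k - 7) a_k / (k+1)^2:
  a_1 = (0 - 7)(1) / 1^2 = -7/1 = -7
  a_2 = (1 - 7)(-7) / 2^2 = 42/4 = 21/2
  a_3 = (2 - 7)(21/2) / 3^2 = (-105/2)/9 = -35/6
  a_4 = (3 - 7)(-35/6) / 4^2 = (70/3)/16 = 35/24
  a_5 = (4 - 7)(35/24) / 5^2 = (-35/8)/25 = -7/40
  a_6 = (5 - 7)(-7/40) / 6^2 = (7/20)/36 = 7/720
  a_7 = (6 - 7)(7/720) / 7^2 = (-7/720)/49 = -1/5040
Hence L_7(x) = -x^7/5040 + 7 x^6/720 - 7 x^5/40 + 35 x^4/24 - 35 x^3/6 + 21 x^2/2 - 7 x + 1.

L_7(x); series = -x^7/5040 + 7 x^6/720 - 7 x^5/40 + 35 x^4/24 - 35 x^3/6 + 21 x^2/2 - 7 x + 1


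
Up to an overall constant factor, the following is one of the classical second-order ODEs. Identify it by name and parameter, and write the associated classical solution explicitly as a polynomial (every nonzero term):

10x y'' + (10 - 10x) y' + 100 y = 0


All three coefficients share the factor 10; dividing through by 10 gives  x y'' + (1 - x) y' + 10 y = 0.
This matches the Laguerre equation x y'' + (1 - x) y' + n y = 0 with n = 10; the polynomial solution is L_10(x).
With y = sum_k a_k x^k, matching x^k gives (k+1)k a_{k+1} + (k+1) a_{k+1} - k a_k + n a_k = 0, i.e. (k+1)^2 a_{k+1} = (k - n) a_k = (k - 10) a_k. The right side vanishes at k = 10, so the series terminates at degree 10.
Standard normalization L_n(0) = 1 gives a_0 = 1. Work upward with a_{k+1} = (k - 10) a_k / (k+1)^2:
  a_1 = (0 - 10)(1) / 1^2 = -10/1 = -10
  a_2 = (1 - 10)(-10) / 2^2 = 90/4 = 45/2
  a_3 = (2 - 10)(45/2) / 3^2 = -180/9 = -20
  a_4 = (3 - 10)(-20) / 4^2 = 140/16 = 35/4
  a_5 = (4 - 10)(35/4) / 5^2 = (-105/2)/25 = -21/10
  a_6 = (5 - 10)(-21/10) / 6^2 = (21/2)/36 = 7/24
  a_7 = (6 - 10)(7/24) / 7^2 = (-7/6)/49 = -1/42
  a_8 = (7 - 10)(-1/42) / 8^2 = (1/14)/64 = 1/896
  a_9 = (8 - 10)(1/896) / 9^2 = (-1/448)/81 = -1/36288
  a_10 = (9 - 10)(-1/36288) / 10^2 = (1/36288)/100 = 1/3628800
Hence L_10(x) = x^10/3628800 - x^9/36288 + x^8/896 - x^7/42 + 7 x^6/24 - 21 x^5/10 + 35 x^4/4 - 20 x^3 + 45 x^2/2 - 10 x + 1.

L_10(x); series = x^10/3628800 - x^9/36288 + x^8/896 - x^7/42 + 7 x^6/24 - 21 x^5/10 + 35 x^4/4 - 20 x^3 + 45 x^2/2 - 10 x + 1


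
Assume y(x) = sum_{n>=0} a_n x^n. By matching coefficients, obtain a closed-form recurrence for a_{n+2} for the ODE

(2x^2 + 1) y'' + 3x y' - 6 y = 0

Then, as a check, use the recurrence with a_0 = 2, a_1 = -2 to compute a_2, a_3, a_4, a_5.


Substitute y = sum_n a_n x^n.
(1 + 2 x^2) y'' contributes (n+2)(n+1) a_{n+2} + 2 n(n-1) a_n at x^n.
3 x y'(x) contributes 3 n a_n at x^n.
-6 y(x) contributes -6 a_n at x^n.
Matching x^n: (n+2)(n+1) a_{n+2} + (2 n(n-1) + 3 n - 6) a_n = 0.
Thus a_{n+2} = (-2 n(n-1) - 3 n + 6) / ((n+1)(n+2)) * a_n.

Check with a_0 = 2, a_1 = -2 (apply the recurrence for n = 0, 1, 2, 3): a_0 = 2, a_1 = -2, a_2 = 6, a_3 = -1, a_4 = -2, a_5 = 3/4.

a_(n+2) = (-2 n(n-1) - 3 n + 6) / ((n+1)(n+2)) * a_n; check: a_0 = 2, a_1 = -2, a_2 = 6, a_3 = -1, a_4 = -2, a_5 = 3/4


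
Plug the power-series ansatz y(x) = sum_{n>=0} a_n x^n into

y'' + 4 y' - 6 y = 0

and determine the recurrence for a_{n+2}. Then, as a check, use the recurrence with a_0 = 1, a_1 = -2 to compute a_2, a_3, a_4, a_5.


Substitute y = sum_n a_n x^n.
y''(x) has coefficient (n+2)(n+1) a_{n+2} at x^n;
4 y'(x) has coefficient 4 (n+1) a_{n+1} at x^n;
-6 y(x) has coefficient -6 a_n at x^n.
Matching x^n: (n+2)(n+1) a_{n+2} + 4 (n+1) a_{n+1} - 6 a_n = 0.
Thus a_{n+2} = [-4 (n+1) a_{n+1} + 6 a_n] / ((n+1)(n+2)).

Check with a_0 = 1, a_1 = -2 (apply the recurrence for n = 0, 1, 2, 3): a_0 = 1, a_1 = -2, a_2 = 7, a_3 = -34/3, a_4 = 89/6, a_5 = -229/15.

a_(n+2) = [-4 (n+1) a_(n+1) + 6 a_n] / ((n+1)(n+2)); check: a_0 = 1, a_1 = -2, a_2 = 7, a_3 = -34/3, a_4 = 89/6, a_5 = -229/15
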